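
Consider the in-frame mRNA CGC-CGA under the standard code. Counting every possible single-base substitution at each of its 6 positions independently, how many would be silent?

Codon 1 (CGC, Arg): 3 synonymous substitutions.
Codon 2 (CGA, Arg): 4 synonymous substitutions.
Total: 3 + 4 = 7.

7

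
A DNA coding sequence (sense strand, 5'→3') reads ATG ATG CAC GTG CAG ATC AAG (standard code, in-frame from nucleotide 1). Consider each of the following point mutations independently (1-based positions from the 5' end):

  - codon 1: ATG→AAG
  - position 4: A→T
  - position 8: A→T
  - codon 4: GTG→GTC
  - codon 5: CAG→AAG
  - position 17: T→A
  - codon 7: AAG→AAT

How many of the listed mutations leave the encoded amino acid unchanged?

1

Codon 1: ATG (Met) → AAG (Lys) — missense.
Codon 2: ATG (Met) → TTG (Leu) — missense.
Codon 3: CAC (His) → CTC (Leu) — missense.
Codon 4: GTG (Val) → GTC (Val) — synonymous.
Codon 5: CAG (Gln) → AAG (Lys) — missense.
Codon 6: ATC (Ile) → AAC (Asn) — missense.
Codon 7: AAG (Lys) → AAT (Asn) — missense.
Synonymous: 1 of 7.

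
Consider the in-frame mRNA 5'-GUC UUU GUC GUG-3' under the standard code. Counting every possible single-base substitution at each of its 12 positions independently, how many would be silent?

Codon 1 (GUC, Val): 3 synonymous substitutions.
Codon 2 (UUU, Phe): 1 synonymous substitution.
Codon 3 (GUC, Val): 3 synonymous substitutions.
Codon 4 (GUG, Val): 3 synonymous substitutions.
Total: 3 + 1 + 3 + 3 = 10.

10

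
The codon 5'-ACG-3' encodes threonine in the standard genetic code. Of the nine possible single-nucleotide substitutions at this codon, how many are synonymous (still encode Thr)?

Position 1: none → 0 synonymous.
Position 2: none → 0 synonymous.
Position 3: ACT, ACC, ACA → 3 synonymous.
Total: 0 + 0 + 3 = 3.

3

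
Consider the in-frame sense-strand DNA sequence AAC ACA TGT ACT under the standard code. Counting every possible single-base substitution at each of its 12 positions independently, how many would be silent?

Codon 1 (AAC, Asn): 1 synonymous substitution.
Codon 2 (ACA, Thr): 3 synonymous substitutions.
Codon 3 (TGT, Cys): 1 synonymous substitution.
Codon 4 (ACT, Thr): 3 synonymous substitutions.
Total: 1 + 3 + 1 + 3 = 8.

8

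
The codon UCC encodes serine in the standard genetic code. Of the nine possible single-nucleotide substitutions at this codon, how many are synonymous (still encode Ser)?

3

Position 1: none → 0 synonymous.
Position 2: none → 0 synonymous.
Position 3: UCU, UCA, UCG → 3 synonymous.
Total: 0 + 0 + 3 = 3.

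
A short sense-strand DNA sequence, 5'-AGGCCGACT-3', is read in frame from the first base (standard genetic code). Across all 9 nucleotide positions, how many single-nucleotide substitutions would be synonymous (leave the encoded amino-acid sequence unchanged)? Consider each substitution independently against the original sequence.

8

Codon 1 (AGG, Arg): 2 synonymous substitutions.
Codon 2 (CCG, Pro): 3 synonymous substitutions.
Codon 3 (ACT, Thr): 3 synonymous substitutions.
Total: 2 + 3 + 3 = 8.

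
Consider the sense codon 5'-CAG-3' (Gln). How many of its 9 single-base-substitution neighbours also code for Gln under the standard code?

Position 1: none → 0 synonymous.
Position 2: none → 0 synonymous.
Position 3: CAA → 1 synonymous.
Total: 0 + 0 + 1 = 1.

1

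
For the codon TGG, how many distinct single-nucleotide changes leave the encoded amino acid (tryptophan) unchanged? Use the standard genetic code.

0

Position 1: none → 0 synonymous.
Position 2: none → 0 synonymous.
Position 3: none → 0 synonymous.
Total: 0 + 0 + 0 = 0.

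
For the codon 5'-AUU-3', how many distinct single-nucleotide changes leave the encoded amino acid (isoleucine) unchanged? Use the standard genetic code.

2

Position 1: none → 0 synonymous.
Position 2: none → 0 synonymous.
Position 3: AUC, AUA → 2 synonymous.
Total: 0 + 0 + 2 = 2.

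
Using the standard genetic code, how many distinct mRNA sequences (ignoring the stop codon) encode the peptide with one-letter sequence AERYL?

576

Ala: 4 codons.
Glu: 2 codons.
Arg: 6 codons.
Tyr: 2 codons.
Leu: 6 codons.
4 × 2 × 6 × 2 × 6 = 576.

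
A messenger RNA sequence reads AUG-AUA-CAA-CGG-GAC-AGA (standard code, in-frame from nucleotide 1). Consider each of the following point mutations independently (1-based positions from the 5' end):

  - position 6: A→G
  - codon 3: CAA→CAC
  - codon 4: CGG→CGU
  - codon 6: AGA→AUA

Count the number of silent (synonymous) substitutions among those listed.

1

Codon 2: AUA (Ile) → AUG (Met) — missense.
Codon 3: CAA (Gln) → CAC (His) — missense.
Codon 4: CGG (Arg) → CGU (Arg) — synonymous.
Codon 6: AGA (Arg) → AUA (Ile) — missense.
Synonymous: 1 of 4.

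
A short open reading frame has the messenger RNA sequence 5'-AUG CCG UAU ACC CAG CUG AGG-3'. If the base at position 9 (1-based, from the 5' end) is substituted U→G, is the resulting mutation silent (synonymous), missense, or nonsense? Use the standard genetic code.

Position 9 falls in codon 3: UAU → Tyr.
After the substitution the codon is UAG → Stop.
The new codon is a stop codon, so this is a nonsense mutation.

nonsense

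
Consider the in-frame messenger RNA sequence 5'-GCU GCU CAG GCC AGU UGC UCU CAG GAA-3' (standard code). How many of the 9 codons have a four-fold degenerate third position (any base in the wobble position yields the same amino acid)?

4

Codon 1 GCU (Ala): third position 4-fold.
Codon 2 GCU (Ala): third position 4-fold.
Codon 3 CAG (Gln): third position 2-fold.
Codon 4 GCC (Ala): third position 4-fold.
Codon 5 AGU (Ser): third position 2-fold.
Codon 6 UGC (Cys): third position 2-fold.
Codon 7 UCU (Ser): third position 4-fold.
Codon 8 CAG (Gln): third position 2-fold.
Codon 9 GAA (Glu): third position 2-fold.
Four-fold degenerate third positions: 4.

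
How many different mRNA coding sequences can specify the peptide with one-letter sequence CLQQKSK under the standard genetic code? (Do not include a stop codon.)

Cys: 2 codons.
Leu: 6 codons.
Gln: 2 codons.
Gln: 2 codons.
Lys: 2 codons.
Ser: 6 codons.
Lys: 2 codons.
2 × 6 × 2 × 2 × 2 × 6 × 2 = 1152.

1152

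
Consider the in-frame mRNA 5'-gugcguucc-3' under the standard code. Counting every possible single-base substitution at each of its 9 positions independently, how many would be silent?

Codon 1 (GUG, Val): 3 synonymous substitutions.
Codon 2 (CGU, Arg): 3 synonymous substitutions.
Codon 3 (UCC, Ser): 3 synonymous substitutions.
Total: 3 + 3 + 3 = 9.

9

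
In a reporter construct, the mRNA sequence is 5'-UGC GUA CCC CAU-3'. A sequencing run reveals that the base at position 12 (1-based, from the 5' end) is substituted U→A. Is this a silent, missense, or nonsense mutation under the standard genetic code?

missense

Position 12 falls in codon 4: CAU → His.
After the substitution the codon is CAA → Gln.
His ≠ Gln, so this is a missense mutation.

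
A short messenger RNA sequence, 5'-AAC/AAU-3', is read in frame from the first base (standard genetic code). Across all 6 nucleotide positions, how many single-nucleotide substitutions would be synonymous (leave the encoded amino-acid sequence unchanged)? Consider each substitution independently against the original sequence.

Codon 1 (AAC, Asn): 1 synonymous substitution.
Codon 2 (AAU, Asn): 1 synonymous substitution.
Total: 1 + 1 = 2.

2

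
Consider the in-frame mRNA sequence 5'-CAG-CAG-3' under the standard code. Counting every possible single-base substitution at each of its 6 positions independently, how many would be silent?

2

Codon 1 (CAG, Gln): 1 synonymous substitution.
Codon 2 (CAG, Gln): 1 synonymous substitution.
Total: 1 + 1 = 2.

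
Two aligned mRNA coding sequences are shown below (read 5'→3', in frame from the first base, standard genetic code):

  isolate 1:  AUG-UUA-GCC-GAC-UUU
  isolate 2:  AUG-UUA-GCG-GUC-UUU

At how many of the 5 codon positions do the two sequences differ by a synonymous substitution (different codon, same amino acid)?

Codon 1: AUG Met / AUG Met — identical.
Codon 2: UUA Leu / UUA Leu — identical.
Codon 3: GCC Ala / GCG Ala — synonymous.
Codon 4: GAC Asp / GUC Val — nonsynonymous.
Codon 5: UUU Phe / UUU Phe — identical.
Synonymous differences: 1.

1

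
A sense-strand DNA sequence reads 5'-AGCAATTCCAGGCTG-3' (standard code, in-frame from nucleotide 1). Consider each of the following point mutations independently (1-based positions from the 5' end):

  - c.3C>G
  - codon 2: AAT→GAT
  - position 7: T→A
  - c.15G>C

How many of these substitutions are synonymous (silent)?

1

Codon 1: AGC (Ser) → AGG (Arg) — missense.
Codon 2: AAT (Asn) → GAT (Asp) — missense.
Codon 3: TCC (Ser) → ACC (Thr) — missense.
Codon 5: CTG (Leu) → CTC (Leu) — synonymous.
Synonymous: 1 of 4.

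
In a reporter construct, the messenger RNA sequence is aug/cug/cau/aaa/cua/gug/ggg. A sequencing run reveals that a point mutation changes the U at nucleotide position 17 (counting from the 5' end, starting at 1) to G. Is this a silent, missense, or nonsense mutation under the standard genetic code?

missense

Position 17 falls in codon 6: GUG → Val.
After the substitution the codon is GGG → Gly.
Val ≠ Gly, so this is a missense mutation.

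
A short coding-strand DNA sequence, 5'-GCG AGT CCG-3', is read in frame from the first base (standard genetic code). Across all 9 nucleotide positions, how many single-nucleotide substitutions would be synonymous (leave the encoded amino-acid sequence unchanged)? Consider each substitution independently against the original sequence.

Codon 1 (GCG, Ala): 3 synonymous substitutions.
Codon 2 (AGT, Ser): 1 synonymous substitution.
Codon 3 (CCG, Pro): 3 synonymous substitutions.
Total: 3 + 1 + 3 = 7.

7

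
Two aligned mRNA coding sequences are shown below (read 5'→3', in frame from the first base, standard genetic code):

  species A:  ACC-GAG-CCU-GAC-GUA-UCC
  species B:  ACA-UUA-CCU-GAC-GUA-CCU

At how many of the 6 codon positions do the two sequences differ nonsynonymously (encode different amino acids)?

Codon 1: ACC Thr / ACA Thr — synonymous.
Codon 2: GAG Glu / UUA Leu — nonsynonymous.
Codon 3: CCU Pro / CCU Pro — identical.
Codon 4: GAC Asp / GAC Asp — identical.
Codon 5: GUA Val / GUA Val — identical.
Codon 6: UCC Ser / CCU Pro — nonsynonymous.
Nonsynonymous differences: 2.

2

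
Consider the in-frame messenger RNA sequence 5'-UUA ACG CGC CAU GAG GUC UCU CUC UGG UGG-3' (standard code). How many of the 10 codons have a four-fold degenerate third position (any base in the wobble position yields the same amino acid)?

5

Codon 1 UUA (Leu): third position 2-fold.
Codon 2 ACG (Thr): third position 4-fold.
Codon 3 CGC (Arg): third position 4-fold.
Codon 4 CAU (His): third position 2-fold.
Codon 5 GAG (Glu): third position 2-fold.
Codon 6 GUC (Val): third position 4-fold.
Codon 7 UCU (Ser): third position 4-fold.
Codon 8 CUC (Leu): third position 4-fold.
Codon 9 UGG (Trp): third position 1-fold.
Codon 10 UGG (Trp): third position 1-fold.
Four-fold degenerate third positions: 5.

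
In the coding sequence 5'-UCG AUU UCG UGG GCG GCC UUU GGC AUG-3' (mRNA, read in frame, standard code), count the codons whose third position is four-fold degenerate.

5

Codon 1 UCG (Ser): third position 4-fold.
Codon 2 AUU (Ile): third position 3-fold.
Codon 3 UCG (Ser): third position 4-fold.
Codon 4 UGG (Trp): third position 1-fold.
Codon 5 GCG (Ala): third position 4-fold.
Codon 6 GCC (Ala): third position 4-fold.
Codon 7 UUU (Phe): third position 2-fold.
Codon 8 GGC (Gly): third position 4-fold.
Codon 9 AUG (Met): third position 1-fold.
Four-fold degenerate third positions: 5.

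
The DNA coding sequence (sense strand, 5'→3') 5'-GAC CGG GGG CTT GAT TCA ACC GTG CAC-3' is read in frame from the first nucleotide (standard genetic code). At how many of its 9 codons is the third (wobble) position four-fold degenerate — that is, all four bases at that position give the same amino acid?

6

Codon 1 GAC (Asp): third position 2-fold.
Codon 2 CGG (Arg): third position 4-fold.
Codon 3 GGG (Gly): third position 4-fold.
Codon 4 CTT (Leu): third position 4-fold.
Codon 5 GAT (Asp): third position 2-fold.
Codon 6 TCA (Ser): third position 4-fold.
Codon 7 ACC (Thr): third position 4-fold.
Codon 8 GTG (Val): third position 4-fold.
Codon 9 CAC (His): third position 2-fold.
Four-fold degenerate third positions: 6.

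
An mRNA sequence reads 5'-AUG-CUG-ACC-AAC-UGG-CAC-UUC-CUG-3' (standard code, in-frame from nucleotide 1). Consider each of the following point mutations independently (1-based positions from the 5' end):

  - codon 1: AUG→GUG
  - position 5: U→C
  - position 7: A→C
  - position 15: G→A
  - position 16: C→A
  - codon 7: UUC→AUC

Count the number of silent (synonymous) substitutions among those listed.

Codon 1: AUG (Met) → GUG (Val) — missense.
Codon 2: CUG (Leu) → CCG (Pro) — missense.
Codon 3: ACC (Thr) → CCC (Pro) — missense.
Codon 5: UGG (Trp) → UGA (Stop) — nonsense.
Codon 6: CAC (His) → AAC (Asn) — missense.
Codon 7: UUC (Phe) → AUC (Ile) — missense.
Synonymous: 0 of 6.

0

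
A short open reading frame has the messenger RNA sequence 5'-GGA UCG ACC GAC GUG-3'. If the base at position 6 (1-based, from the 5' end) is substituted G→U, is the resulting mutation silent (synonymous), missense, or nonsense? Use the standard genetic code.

silent

Position 6 falls in codon 2: UCG → Ser.
After the substitution the codon is UCU → Ser.
Both encode Ser, so the change is synonymous.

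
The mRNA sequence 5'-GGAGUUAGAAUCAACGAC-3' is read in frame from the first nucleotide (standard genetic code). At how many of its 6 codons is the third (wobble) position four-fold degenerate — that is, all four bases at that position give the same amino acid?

2

Codon 1 GGA (Gly): third position 4-fold.
Codon 2 GUU (Val): third position 4-fold.
Codon 3 AGA (Arg): third position 2-fold.
Codon 4 AUC (Ile): third position 3-fold.
Codon 5 AAC (Asn): third position 2-fold.
Codon 6 GAC (Asp): third position 2-fold.
Four-fold degenerate third positions: 2.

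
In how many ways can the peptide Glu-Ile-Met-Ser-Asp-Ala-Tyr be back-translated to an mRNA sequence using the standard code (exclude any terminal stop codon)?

Glu: 2 codons.
Ile: 3 codons.
Met: 1 codon.
Ser: 6 codons.
Asp: 2 codons.
Ala: 4 codons.
Tyr: 2 codons.
2 × 3 × 1 × 6 × 2 × 4 × 2 = 576.

576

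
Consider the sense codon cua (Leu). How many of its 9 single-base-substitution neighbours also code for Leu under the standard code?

Position 1: UUA → 1 synonymous.
Position 2: none → 0 synonymous.
Position 3: CUU, CUC, CUG → 3 synonymous.
Total: 1 + 0 + 3 = 4.

4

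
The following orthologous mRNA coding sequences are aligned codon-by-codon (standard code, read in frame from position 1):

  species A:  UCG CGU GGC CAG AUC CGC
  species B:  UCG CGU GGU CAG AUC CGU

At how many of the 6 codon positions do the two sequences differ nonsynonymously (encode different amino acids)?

0

Codon 1: UCG Ser / UCG Ser — identical.
Codon 2: CGU Arg / CGU Arg — identical.
Codon 3: GGC Gly / GGU Gly — synonymous.
Codon 4: CAG Gln / CAG Gln — identical.
Codon 5: AUC Ile / AUC Ile — identical.
Codon 6: CGC Arg / CGU Arg — synonymous.
Nonsynonymous differences: 0.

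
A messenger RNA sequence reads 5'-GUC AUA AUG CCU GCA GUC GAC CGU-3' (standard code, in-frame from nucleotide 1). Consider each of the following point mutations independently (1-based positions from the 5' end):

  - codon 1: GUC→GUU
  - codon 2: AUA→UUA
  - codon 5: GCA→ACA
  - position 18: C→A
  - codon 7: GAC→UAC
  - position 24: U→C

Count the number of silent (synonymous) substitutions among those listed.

3

Codon 1: GUC (Val) → GUU (Val) — synonymous.
Codon 2: AUA (Ile) → UUA (Leu) — missense.
Codon 5: GCA (Ala) → ACA (Thr) — missense.
Codon 6: GUC (Val) → GUA (Val) — synonymous.
Codon 7: GAC (Asp) → UAC (Tyr) — missense.
Codon 8: CGU (Arg) → CGC (Arg) — synonymous.
Synonymous: 3 of 6.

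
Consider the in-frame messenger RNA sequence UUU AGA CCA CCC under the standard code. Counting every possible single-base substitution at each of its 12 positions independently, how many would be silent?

9

Codon 1 (UUU, Phe): 1 synonymous substitution.
Codon 2 (AGA, Arg): 2 synonymous substitutions.
Codon 3 (CCA, Pro): 3 synonymous substitutions.
Codon 4 (CCC, Pro): 3 synonymous substitutions.
Total: 1 + 2 + 3 + 3 = 9.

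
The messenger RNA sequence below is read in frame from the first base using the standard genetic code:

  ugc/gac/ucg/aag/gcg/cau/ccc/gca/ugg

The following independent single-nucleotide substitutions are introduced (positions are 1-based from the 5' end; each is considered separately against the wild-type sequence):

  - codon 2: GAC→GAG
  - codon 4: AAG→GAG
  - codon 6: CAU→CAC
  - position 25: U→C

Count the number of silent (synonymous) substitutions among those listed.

1

Codon 2: GAC (Asp) → GAG (Glu) — missense.
Codon 4: AAG (Lys) → GAG (Glu) — missense.
Codon 6: CAU (His) → CAC (His) — synonymous.
Codon 9: UGG (Trp) → CGG (Arg) — missense.
Synonymous: 1 of 4.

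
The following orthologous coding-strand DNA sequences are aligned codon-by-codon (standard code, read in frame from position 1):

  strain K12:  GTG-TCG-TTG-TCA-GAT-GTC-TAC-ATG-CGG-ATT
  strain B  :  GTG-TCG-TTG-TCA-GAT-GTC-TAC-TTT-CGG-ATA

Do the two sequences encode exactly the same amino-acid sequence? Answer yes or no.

Codon 1: GTG Val / GTG Val — identical.
Codon 2: TCG Ser / TCG Ser — identical.
Codon 3: TTG Leu / TTG Leu — identical.
Codon 4: TCA Ser / TCA Ser — identical.
Codon 5: GAT Asp / GAT Asp — identical.
Codon 6: GTC Val / GTC Val — identical.
Codon 7: TAC Tyr / TAC Tyr — identical.
Codon 8: ATG Met / TTT Phe — nonsynonymous.
Codon 9: CGG Arg / CGG Arg — identical.
Codon 10: ATT Ile / ATA Ile — synonymous.
Nonsynonymous differences: 1 → different protein.

no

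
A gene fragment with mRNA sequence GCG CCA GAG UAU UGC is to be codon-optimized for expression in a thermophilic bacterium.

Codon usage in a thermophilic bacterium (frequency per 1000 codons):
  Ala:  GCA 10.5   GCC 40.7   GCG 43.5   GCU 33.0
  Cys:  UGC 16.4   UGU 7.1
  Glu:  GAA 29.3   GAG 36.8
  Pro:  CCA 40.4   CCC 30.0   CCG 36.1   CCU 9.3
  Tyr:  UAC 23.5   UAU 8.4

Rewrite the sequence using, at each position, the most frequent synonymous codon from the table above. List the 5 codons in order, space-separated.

GCG CCA GAG UAC UGC

Codon 1 (Ala): best is GCG at 43.5.
Codon 2 (Pro): best is CCA at 40.4.
Codon 3 (Glu): best is GAG at 36.8.
Codon 4 (Tyr): best is UAC at 23.5.
Codon 5 (Cys): best is UGC at 16.4.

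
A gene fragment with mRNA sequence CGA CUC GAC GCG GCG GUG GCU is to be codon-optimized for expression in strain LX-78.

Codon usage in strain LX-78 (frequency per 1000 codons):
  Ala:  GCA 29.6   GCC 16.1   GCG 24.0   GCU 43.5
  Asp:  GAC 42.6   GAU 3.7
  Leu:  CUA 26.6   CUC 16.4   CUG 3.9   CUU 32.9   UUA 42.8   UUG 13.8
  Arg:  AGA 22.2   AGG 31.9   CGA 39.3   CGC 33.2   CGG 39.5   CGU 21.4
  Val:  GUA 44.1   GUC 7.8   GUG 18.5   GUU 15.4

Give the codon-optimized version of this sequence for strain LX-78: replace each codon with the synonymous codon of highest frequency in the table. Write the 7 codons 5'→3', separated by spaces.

CGG UUA GAC GCU GCU GUA GCU

Codon 1 (Arg): best is CGG at 39.5.
Codon 2 (Leu): best is UUA at 42.8.
Codon 3 (Asp): best is GAC at 42.6.
Codon 4 (Ala): best is GCU at 43.5.
Codon 5 (Ala): best is GCU at 43.5.
Codon 6 (Val): best is GUA at 44.1.
Codon 7 (Ala): best is GCU at 43.5.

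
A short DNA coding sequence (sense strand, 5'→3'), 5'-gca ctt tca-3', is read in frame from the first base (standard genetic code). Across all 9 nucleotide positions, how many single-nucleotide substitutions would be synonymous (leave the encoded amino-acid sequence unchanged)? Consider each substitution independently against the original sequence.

9

Codon 1 (GCA, Ala): 3 synonymous substitutions.
Codon 2 (CTT, Leu): 3 synonymous substitutions.
Codon 3 (TCA, Ser): 3 synonymous substitutions.
Total: 3 + 3 + 3 = 9.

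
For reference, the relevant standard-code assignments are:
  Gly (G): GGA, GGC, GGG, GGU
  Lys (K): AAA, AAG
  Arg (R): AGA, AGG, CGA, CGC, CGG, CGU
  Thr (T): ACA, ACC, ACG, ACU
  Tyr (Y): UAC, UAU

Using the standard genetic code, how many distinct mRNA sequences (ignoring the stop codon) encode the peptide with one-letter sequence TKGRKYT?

3072

Thr: 4 codons.
Lys: 2 codons.
Gly: 4 codons.
Arg: 6 codons.
Lys: 2 codons.
Tyr: 2 codons.
Thr: 4 codons.
4 × 2 × 4 × 6 × 2 × 2 × 4 = 3072.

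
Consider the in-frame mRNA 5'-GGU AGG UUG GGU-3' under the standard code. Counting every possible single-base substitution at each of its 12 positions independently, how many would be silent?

10

Codon 1 (GGU, Gly): 3 synonymous substitutions.
Codon 2 (AGG, Arg): 2 synonymous substitutions.
Codon 3 (UUG, Leu): 2 synonymous substitutions.
Codon 4 (GGU, Gly): 3 synonymous substitutions.
Total: 3 + 2 + 2 + 3 = 10.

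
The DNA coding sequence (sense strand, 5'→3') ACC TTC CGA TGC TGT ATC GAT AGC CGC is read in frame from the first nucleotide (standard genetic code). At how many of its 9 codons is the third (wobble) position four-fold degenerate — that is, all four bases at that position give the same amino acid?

Codon 1 ACC (Thr): third position 4-fold.
Codon 2 TTC (Phe): third position 2-fold.
Codon 3 CGA (Arg): third position 4-fold.
Codon 4 TGC (Cys): third position 2-fold.
Codon 5 TGT (Cys): third position 2-fold.
Codon 6 ATC (Ile): third position 3-fold.
Codon 7 GAT (Asp): third position 2-fold.
Codon 8 AGC (Ser): third position 2-fold.
Codon 9 CGC (Arg): third position 4-fold.
Four-fold degenerate third positions: 3.

3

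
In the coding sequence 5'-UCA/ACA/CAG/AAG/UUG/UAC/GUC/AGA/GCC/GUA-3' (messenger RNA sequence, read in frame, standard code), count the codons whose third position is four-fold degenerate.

5

Codon 1 UCA (Ser): third position 4-fold.
Codon 2 ACA (Thr): third position 4-fold.
Codon 3 CAG (Gln): third position 2-fold.
Codon 4 AAG (Lys): third position 2-fold.
Codon 5 UUG (Leu): third position 2-fold.
Codon 6 UAC (Tyr): third position 2-fold.
Codon 7 GUC (Val): third position 4-fold.
Codon 8 AGA (Arg): third position 2-fold.
Codon 9 GCC (Ala): third position 4-fold.
Codon 10 GUA (Val): third position 4-fold.
Four-fold degenerate third positions: 5.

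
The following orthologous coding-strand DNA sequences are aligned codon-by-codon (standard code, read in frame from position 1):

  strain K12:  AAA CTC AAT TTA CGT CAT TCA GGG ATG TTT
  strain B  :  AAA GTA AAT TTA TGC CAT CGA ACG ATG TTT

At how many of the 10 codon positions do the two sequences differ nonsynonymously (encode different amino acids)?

4

Codon 1: AAA Lys / AAA Lys — identical.
Codon 2: CTC Leu / GTA Val — nonsynonymous.
Codon 3: AAT Asn / AAT Asn — identical.
Codon 4: TTA Leu / TTA Leu — identical.
Codon 5: CGT Arg / TGC Cys — nonsynonymous.
Codon 6: CAT His / CAT His — identical.
Codon 7: TCA Ser / CGA Arg — nonsynonymous.
Codon 8: GGG Gly / ACG Thr — nonsynonymous.
Codon 9: ATG Met / ATG Met — identical.
Codon 10: TTT Phe / TTT Phe — identical.
Nonsynonymous differences: 4.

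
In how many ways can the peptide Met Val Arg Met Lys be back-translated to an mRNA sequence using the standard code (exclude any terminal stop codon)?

48

Met: 1 codon.
Val: 4 codons.
Arg: 6 codons.
Met: 1 codon.
Lys: 2 codons.
1 × 4 × 6 × 1 × 2 = 48.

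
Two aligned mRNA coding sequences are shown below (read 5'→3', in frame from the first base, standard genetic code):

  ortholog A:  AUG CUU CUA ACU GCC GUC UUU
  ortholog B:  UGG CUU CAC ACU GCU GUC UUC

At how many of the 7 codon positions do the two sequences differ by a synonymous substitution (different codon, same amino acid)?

2

Codon 1: AUG Met / UGG Trp — nonsynonymous.
Codon 2: CUU Leu / CUU Leu — identical.
Codon 3: CUA Leu / CAC His — nonsynonymous.
Codon 4: ACU Thr / ACU Thr — identical.
Codon 5: GCC Ala / GCU Ala — synonymous.
Codon 6: GUC Val / GUC Val — identical.
Codon 7: UUU Phe / UUC Phe — synonymous.
Synonymous differences: 2.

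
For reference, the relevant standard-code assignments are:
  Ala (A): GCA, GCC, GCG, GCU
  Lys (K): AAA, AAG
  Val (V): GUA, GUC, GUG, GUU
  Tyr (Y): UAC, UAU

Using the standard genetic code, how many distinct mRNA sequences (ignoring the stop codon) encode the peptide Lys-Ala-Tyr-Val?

64

Lys: 2 codons.
Ala: 4 codons.
Tyr: 2 codons.
Val: 4 codons.
2 × 4 × 2 × 4 = 64.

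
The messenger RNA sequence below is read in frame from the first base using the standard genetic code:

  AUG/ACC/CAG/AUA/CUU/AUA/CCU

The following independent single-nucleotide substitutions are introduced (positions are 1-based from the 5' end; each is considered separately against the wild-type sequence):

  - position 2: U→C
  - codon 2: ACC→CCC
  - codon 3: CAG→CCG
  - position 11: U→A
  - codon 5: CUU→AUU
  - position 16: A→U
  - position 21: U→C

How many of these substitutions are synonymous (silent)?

Codon 1: AUG (Met) → ACG (Thr) — missense.
Codon 2: ACC (Thr) → CCC (Pro) — missense.
Codon 3: CAG (Gln) → CCG (Pro) — missense.
Codon 4: AUA (Ile) → AAA (Lys) — missense.
Codon 5: CUU (Leu) → AUU (Ile) — missense.
Codon 6: AUA (Ile) → UUA (Leu) — missense.
Codon 7: CCU (Pro) → CCC (Pro) — synonymous.
Synonymous: 1 of 7.

1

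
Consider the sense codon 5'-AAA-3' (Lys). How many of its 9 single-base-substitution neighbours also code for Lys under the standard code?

Position 1: none → 0 synonymous.
Position 2: none → 0 synonymous.
Position 3: AAG → 1 synonymous.
Total: 0 + 0 + 1 = 1.

1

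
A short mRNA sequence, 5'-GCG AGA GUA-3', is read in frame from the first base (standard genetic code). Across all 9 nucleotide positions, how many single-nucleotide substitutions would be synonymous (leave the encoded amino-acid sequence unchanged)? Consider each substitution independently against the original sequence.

Codon 1 (GCG, Ala): 3 synonymous substitutions.
Codon 2 (AGA, Arg): 2 synonymous substitutions.
Codon 3 (GUA, Val): 3 synonymous substitutions.
Total: 3 + 2 + 3 = 8.

8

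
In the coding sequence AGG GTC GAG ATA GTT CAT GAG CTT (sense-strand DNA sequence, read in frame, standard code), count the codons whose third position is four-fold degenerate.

3

Codon 1 AGG (Arg): third position 2-fold.
Codon 2 GTC (Val): third position 4-fold.
Codon 3 GAG (Glu): third position 2-fold.
Codon 4 ATA (Ile): third position 3-fold.
Codon 5 GTT (Val): third position 4-fold.
Codon 6 CAT (His): third position 2-fold.
Codon 7 GAG (Glu): third position 2-fold.
Codon 8 CTT (Leu): third position 4-fold.
Four-fold degenerate third positions: 3.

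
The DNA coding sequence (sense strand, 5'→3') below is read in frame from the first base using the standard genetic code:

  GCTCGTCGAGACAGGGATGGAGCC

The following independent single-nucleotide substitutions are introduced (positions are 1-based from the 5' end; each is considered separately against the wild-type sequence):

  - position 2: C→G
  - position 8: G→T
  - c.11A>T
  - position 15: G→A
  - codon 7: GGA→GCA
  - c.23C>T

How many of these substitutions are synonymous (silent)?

Codon 1: GCT (Ala) → GGT (Gly) — missense.
Codon 3: CGA (Arg) → CTA (Leu) — missense.
Codon 4: GAC (Asp) → GTC (Val) — missense.
Codon 5: AGG (Arg) → AGA (Arg) — synonymous.
Codon 7: GGA (Gly) → GCA (Ala) — missense.
Codon 8: GCC (Ala) → GTC (Val) — missense.
Synonymous: 1 of 6.

1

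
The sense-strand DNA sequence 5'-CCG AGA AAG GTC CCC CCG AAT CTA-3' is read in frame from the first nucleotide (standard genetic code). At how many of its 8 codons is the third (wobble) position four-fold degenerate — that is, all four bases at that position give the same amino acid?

Codon 1 CCG (Pro): third position 4-fold.
Codon 2 AGA (Arg): third position 2-fold.
Codon 3 AAG (Lys): third position 2-fold.
Codon 4 GTC (Val): third position 4-fold.
Codon 5 CCC (Pro): third position 4-fold.
Codon 6 CCG (Pro): third position 4-fold.
Codon 7 AAT (Asn): third position 2-fold.
Codon 8 CTA (Leu): third position 4-fold.
Four-fold degenerate third positions: 5.

5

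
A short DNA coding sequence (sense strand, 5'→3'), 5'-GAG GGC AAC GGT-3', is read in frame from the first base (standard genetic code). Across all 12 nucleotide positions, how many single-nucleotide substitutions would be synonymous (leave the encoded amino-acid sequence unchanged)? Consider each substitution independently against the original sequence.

Codon 1 (GAG, Glu): 1 synonymous substitution.
Codon 2 (GGC, Gly): 3 synonymous substitutions.
Codon 3 (AAC, Asn): 1 synonymous substitution.
Codon 4 (GGT, Gly): 3 synonymous substitutions.
Total: 1 + 3 + 1 + 3 = 8.

8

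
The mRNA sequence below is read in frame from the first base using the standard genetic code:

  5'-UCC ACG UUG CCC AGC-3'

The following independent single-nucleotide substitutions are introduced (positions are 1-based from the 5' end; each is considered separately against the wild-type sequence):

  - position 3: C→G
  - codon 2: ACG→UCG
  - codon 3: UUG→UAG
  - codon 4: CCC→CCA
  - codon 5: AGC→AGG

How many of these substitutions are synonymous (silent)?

Codon 1: UCC (Ser) → UCG (Ser) — synonymous.
Codon 2: ACG (Thr) → UCG (Ser) — missense.
Codon 3: UUG (Leu) → UAG (Stop) — nonsense.
Codon 4: CCC (Pro) → CCA (Pro) — synonymous.
Codon 5: AGC (Ser) → AGG (Arg) — missense.
Synonymous: 2 of 5.

2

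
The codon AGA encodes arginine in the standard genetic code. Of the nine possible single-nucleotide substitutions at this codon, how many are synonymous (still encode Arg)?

2

Position 1: CGA → 1 synonymous.
Position 2: none → 0 synonymous.
Position 3: AGG → 1 synonymous.
Total: 1 + 0 + 1 = 2.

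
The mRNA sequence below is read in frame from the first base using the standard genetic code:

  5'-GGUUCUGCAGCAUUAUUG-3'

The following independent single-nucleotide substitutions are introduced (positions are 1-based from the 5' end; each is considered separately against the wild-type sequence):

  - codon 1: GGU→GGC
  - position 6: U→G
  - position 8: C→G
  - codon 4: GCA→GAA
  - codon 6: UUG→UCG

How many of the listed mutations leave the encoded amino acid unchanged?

2

Codon 1: GGU (Gly) → GGC (Gly) — synonymous.
Codon 2: UCU (Ser) → UCG (Ser) — synonymous.
Codon 3: GCA (Ala) → GGA (Gly) — missense.
Codon 4: GCA (Ala) → GAA (Glu) — missense.
Codon 6: UUG (Leu) → UCG (Ser) — missense.
Synonymous: 2 of 5.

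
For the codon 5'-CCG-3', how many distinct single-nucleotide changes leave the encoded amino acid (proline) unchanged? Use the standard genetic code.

Position 1: none → 0 synonymous.
Position 2: none → 0 synonymous.
Position 3: CCU, CCC, CCA → 3 synonymous.
Total: 0 + 0 + 3 = 3.

3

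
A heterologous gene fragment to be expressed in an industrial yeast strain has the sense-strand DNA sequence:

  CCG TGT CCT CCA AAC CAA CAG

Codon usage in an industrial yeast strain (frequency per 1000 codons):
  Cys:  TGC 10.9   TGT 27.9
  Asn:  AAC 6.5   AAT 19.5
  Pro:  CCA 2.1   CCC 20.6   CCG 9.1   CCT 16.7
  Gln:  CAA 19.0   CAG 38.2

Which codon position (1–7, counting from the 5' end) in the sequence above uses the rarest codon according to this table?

Codon 1 CCG (Pro): 9.1 per 1000.
Codon 2 TGT (Cys): 27.9 per 1000.
Codon 3 CCT (Pro): 16.7 per 1000.
Codon 4 CCA (Pro): 2.1 per 1000.
Codon 5 AAC (Asn): 6.5 per 1000.
Codon 6 CAA (Gln): 19.0 per 1000.
Codon 7 CAG (Gln): 38.2 per 1000.
Lowest frequency is 2.1 at codon 4.

4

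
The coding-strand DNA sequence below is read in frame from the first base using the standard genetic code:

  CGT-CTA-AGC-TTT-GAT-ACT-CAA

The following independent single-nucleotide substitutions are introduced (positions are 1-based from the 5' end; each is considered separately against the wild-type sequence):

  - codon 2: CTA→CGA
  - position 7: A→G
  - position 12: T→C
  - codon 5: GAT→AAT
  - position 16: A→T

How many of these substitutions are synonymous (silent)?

1

Codon 2: CTA (Leu) → CGA (Arg) — missense.
Codon 3: AGC (Ser) → GGC (Gly) — missense.
Codon 4: TTT (Phe) → TTC (Phe) — synonymous.
Codon 5: GAT (Asp) → AAT (Asn) — missense.
Codon 6: ACT (Thr) → TCT (Ser) — missense.
Synonymous: 1 of 5.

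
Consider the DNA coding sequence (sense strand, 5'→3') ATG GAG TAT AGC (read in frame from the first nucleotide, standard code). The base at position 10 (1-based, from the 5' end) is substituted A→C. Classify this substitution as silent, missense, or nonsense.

missense

Position 10 falls in codon 4: AGC → Ser.
After the substitution the codon is CGC → Arg.
Ser ≠ Arg, so this is a missense mutation.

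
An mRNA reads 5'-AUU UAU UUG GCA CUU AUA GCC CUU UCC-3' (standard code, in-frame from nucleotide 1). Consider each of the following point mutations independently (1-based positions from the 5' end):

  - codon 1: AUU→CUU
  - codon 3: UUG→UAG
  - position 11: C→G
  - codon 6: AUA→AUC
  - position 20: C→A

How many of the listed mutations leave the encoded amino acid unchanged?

1

Codon 1: AUU (Ile) → CUU (Leu) — missense.
Codon 3: UUG (Leu) → UAG (Stop) — nonsense.
Codon 4: GCA (Ala) → GGA (Gly) — missense.
Codon 6: AUA (Ile) → AUC (Ile) — synonymous.
Codon 7: GCC (Ala) → GAC (Asp) — missense.
Synonymous: 1 of 5.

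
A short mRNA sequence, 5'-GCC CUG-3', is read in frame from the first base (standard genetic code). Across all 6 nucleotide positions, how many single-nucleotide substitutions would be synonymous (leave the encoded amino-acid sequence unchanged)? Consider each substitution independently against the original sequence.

7

Codon 1 (GCC, Ala): 3 synonymous substitutions.
Codon 2 (CUG, Leu): 4 synonymous substitutions.
Total: 3 + 4 = 7.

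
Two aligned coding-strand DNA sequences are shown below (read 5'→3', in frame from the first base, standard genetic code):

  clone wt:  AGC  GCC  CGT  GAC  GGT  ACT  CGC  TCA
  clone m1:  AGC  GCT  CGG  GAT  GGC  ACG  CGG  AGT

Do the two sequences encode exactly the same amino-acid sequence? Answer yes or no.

yes

Codon 1: AGC Ser / AGC Ser — identical.
Codon 2: GCC Ala / GCT Ala — synonymous.
Codon 3: CGT Arg / CGG Arg — synonymous.
Codon 4: GAC Asp / GAT Asp — synonymous.
Codon 5: GGT Gly / GGC Gly — synonymous.
Codon 6: ACT Thr / ACG Thr — synonymous.
Codon 7: CGC Arg / CGG Arg — synonymous.
Codon 8: TCA Ser / AGT Ser — synonymous.
Nonsynonymous differences: 0 → same protein.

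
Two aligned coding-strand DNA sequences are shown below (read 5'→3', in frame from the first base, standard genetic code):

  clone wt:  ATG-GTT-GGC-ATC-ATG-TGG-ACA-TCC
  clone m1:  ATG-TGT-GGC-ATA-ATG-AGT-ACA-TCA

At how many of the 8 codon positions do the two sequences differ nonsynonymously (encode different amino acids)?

Codon 1: ATG Met / ATG Met — identical.
Codon 2: GTT Val / TGT Cys — nonsynonymous.
Codon 3: GGC Gly / GGC Gly — identical.
Codon 4: ATC Ile / ATA Ile — synonymous.
Codon 5: ATG Met / ATG Met — identical.
Codon 6: TGG Trp / AGT Ser — nonsynonymous.
Codon 7: ACA Thr / ACA Thr — identical.
Codon 8: TCC Ser / TCA Ser — synonymous.
Nonsynonymous differences: 2.

2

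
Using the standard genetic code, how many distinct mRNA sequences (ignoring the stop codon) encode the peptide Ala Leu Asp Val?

Ala: 4 codons.
Leu: 6 codons.
Asp: 2 codons.
Val: 4 codons.
4 × 6 × 2 × 4 = 192.

192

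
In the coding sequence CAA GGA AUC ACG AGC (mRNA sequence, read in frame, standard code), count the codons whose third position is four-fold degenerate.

2

Codon 1 CAA (Gln): third position 2-fold.
Codon 2 GGA (Gly): third position 4-fold.
Codon 3 AUC (Ile): third position 3-fold.
Codon 4 ACG (Thr): third position 4-fold.
Codon 5 AGC (Ser): third position 2-fold.
Four-fold degenerate third positions: 2.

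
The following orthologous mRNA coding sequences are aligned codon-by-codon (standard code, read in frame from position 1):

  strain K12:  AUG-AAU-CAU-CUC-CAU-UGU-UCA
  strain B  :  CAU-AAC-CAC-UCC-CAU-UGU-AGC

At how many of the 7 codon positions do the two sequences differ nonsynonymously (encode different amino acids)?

Codon 1: AUG Met / CAU His — nonsynonymous.
Codon 2: AAU Asn / AAC Asn — synonymous.
Codon 3: CAU His / CAC His — synonymous.
Codon 4: CUC Leu / UCC Ser — nonsynonymous.
Codon 5: CAU His / CAU His — identical.
Codon 6: UGU Cys / UGU Cys — identical.
Codon 7: UCA Ser / AGC Ser — synonymous.
Nonsynonymous differences: 2.

2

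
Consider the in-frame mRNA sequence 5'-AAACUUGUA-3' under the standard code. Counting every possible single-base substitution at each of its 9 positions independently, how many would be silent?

Codon 1 (AAA, Lys): 1 synonymous substitution.
Codon 2 (CUU, Leu): 3 synonymous substitutions.
Codon 3 (GUA, Val): 3 synonymous substitutions.
Total: 1 + 3 + 3 = 7.

7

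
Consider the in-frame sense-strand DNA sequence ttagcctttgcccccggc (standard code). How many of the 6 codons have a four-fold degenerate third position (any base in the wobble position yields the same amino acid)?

4

Codon 1 TTA (Leu): third position 2-fold.
Codon 2 GCC (Ala): third position 4-fold.
Codon 3 TTT (Phe): third position 2-fold.
Codon 4 GCC (Ala): third position 4-fold.
Codon 5 CCC (Pro): third position 4-fold.
Codon 6 GGC (Gly): third position 4-fold.
Four-fold degenerate third positions: 4.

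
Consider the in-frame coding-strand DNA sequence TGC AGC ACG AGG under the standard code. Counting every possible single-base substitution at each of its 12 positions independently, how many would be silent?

7

Codon 1 (TGC, Cys): 1 synonymous substitution.
Codon 2 (AGC, Ser): 1 synonymous substitution.
Codon 3 (ACG, Thr): 3 synonymous substitutions.
Codon 4 (AGG, Arg): 2 synonymous substitutions.
Total: 1 + 1 + 3 + 2 = 7.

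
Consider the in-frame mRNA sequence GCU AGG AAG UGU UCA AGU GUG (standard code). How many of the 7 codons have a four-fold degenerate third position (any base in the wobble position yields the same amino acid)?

3

Codon 1 GCU (Ala): third position 4-fold.
Codon 2 AGG (Arg): third position 2-fold.
Codon 3 AAG (Lys): third position 2-fold.
Codon 4 UGU (Cys): third position 2-fold.
Codon 5 UCA (Ser): third position 4-fold.
Codon 6 AGU (Ser): third position 2-fold.
Codon 7 GUG (Val): third position 4-fold.
Four-fold degenerate third positions: 3.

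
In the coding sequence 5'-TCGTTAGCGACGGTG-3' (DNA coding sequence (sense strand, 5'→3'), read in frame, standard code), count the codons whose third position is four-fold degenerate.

4

Codon 1 TCG (Ser): third position 4-fold.
Codon 2 TTA (Leu): third position 2-fold.
Codon 3 GCG (Ala): third position 4-fold.
Codon 4 ACG (Thr): third position 4-fold.
Codon 5 GTG (Val): third position 4-fold.
Four-fold degenerate third positions: 4.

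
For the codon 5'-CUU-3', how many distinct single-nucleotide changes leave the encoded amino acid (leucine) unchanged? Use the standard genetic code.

3

Position 1: none → 0 synonymous.
Position 2: none → 0 synonymous.
Position 3: CUC, CUA, CUG → 3 synonymous.
Total: 0 + 0 + 3 = 3.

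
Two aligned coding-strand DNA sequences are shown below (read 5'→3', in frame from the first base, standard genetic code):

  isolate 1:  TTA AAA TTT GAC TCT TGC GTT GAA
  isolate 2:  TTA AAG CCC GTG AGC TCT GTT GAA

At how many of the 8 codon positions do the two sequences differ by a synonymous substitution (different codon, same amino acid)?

2

Codon 1: TTA Leu / TTA Leu — identical.
Codon 2: AAA Lys / AAG Lys — synonymous.
Codon 3: TTT Phe / CCC Pro — nonsynonymous.
Codon 4: GAC Asp / GTG Val — nonsynonymous.
Codon 5: TCT Ser / AGC Ser — synonymous.
Codon 6: TGC Cys / TCT Ser — nonsynonymous.
Codon 7: GTT Val / GTT Val — identical.
Codon 8: GAA Glu / GAA Glu — identical.
Synonymous differences: 2.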